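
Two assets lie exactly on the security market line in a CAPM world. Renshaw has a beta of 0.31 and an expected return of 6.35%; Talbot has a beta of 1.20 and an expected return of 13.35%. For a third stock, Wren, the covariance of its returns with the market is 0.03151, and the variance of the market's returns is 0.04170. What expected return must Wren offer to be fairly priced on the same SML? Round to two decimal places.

9.85%

MRP = (13.35% − 6.35%) / (1.20 − 0.31) = 7.8652%
R_f = 6.35% − 0.31 × 7.8652% = 3.9118%
β_Wren = Cov / Var(R_m) = 0.03151 / 0.04170 = 0.7556
E(R_Wren) = R_f + β × MRP = 3.9118% + 0.7556 × 7.8652% = 9.85%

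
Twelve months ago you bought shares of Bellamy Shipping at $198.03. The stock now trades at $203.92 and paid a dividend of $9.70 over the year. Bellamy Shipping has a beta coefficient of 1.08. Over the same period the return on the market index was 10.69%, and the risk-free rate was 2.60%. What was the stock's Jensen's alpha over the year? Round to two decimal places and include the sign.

Realised HPR = (P1 + D1 − P0) / P0 = (203.92 + 9.70 − 198.03) / 198.03 = 15.59 / 198.03 = 7.8725%
MRP = 10.69% − 2.60% = 8.09%
CAPM required = R_f + β·MRP = 2.60% + 1.08 × 8.09% = 11.3372%
α = realised − required = 7.8725% − 11.3372% = -3.46%

-3.46%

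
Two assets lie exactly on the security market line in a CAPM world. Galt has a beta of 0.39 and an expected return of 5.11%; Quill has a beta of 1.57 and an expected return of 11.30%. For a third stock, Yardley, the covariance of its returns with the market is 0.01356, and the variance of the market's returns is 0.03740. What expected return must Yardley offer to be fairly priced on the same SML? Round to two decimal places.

MRP = (11.30% − 5.11%) / (1.57 − 0.39) = 5.2458%
R_f = 5.11% − 0.39 × 5.2458% = 3.0641%
β_Yardley = Cov / Var(R_m) = 0.01356 / 0.03740 = 0.3626
E(R_Yardley) = R_f + β × MRP = 3.0641% + 0.3626 × 5.2458% = 4.97%

4.97%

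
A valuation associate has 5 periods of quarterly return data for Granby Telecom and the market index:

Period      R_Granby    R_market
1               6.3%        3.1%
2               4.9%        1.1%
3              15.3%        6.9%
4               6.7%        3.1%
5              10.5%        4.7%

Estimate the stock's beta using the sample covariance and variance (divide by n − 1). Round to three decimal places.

Mean R_i = (6.3 + 4.9 + 15.3 + 6.7 + 10.5) / 5 = 8.7400%
Mean R_m = (3.1 + 1.1 + 6.9 + 3.1 + 4.7) / 5 = 3.7800%
Σ(R_i − R̄_i)(R_m − R̄_m) = 35.4240  ⇒  Cov = 35.4240 / 4 = 8.8560
Σ(R_m − R̄_m)² = 18.6880  ⇒  Var(R_m) = 18.6880 / 4 = 4.6720
β = Cov / Var(R_m) = 8.8560 / 4.6720 = 1.8955

1.896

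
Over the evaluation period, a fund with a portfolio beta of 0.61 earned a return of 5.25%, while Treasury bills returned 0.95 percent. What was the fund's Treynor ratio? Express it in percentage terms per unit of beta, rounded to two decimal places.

7.05%

Treynor = (R_P − R_f) / β_P = (5.25% − 0.95%) / 0.6100 = 4.30% / 0.6100 = 7.05%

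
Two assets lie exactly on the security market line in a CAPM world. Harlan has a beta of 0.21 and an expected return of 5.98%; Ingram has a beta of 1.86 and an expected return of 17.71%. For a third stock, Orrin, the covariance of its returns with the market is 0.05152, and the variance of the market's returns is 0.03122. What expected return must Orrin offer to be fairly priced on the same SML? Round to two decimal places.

MRP = (17.71% − 5.98%) / (1.86 − 0.21) = 7.1091%
R_f = 5.98% − 0.21 × 7.1091% = 4.4871%
β_Orrin = Cov / Var(R_m) = 0.05152 / 0.03122 = 1.6502
E(R_Orrin) = R_f + β × MRP = 4.4871% + 1.6502 × 7.1091% = 16.22%

16.22%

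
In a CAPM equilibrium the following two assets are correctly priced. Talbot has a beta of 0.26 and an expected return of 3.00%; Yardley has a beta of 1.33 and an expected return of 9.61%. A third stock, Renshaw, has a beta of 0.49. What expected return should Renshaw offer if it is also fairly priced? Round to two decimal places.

4.42%

MRP (SML slope) = (9.61% − 3.00%) / (1.33 − 0.26) = 6.61% / 1.07 = 6.1776%
R_f (intercept) = 3.00% − 0.26 × 6.1776% = 1.3938%
E(R_Renshaw) = R_f + β × MRP = 1.3938% + 0.49 × 6.1776% = 4.42%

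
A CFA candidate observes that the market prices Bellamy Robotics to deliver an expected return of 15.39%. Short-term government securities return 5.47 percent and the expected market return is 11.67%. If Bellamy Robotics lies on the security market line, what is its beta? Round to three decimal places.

1.600

MRP = 11.67% − 5.47% = 6.20%
β = (E(R) − R_f) / MRP = (15.39% − 5.47%) / 6.20% = 9.92% / 6.20% = 1.600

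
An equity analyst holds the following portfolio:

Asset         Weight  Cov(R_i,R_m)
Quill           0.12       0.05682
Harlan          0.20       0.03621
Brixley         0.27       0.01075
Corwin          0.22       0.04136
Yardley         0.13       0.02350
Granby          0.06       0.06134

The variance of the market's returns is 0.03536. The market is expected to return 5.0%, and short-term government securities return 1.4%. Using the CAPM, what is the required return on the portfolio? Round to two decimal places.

4.74%

β_Quill = 0.05682 / 0.03536 = 1.6069
β_Harlan = 0.03621 / 0.03536 = 1.0240
β_Brixley = 0.01075 / 0.03536 = 0.3040
β_Corwin = 0.04136 / 0.03536 = 1.1697
β_Yardley = 0.02350 / 0.03536 = 0.6646
β_Granby = 0.06134 / 0.03536 = 1.7347
β_P = Σ w_i β_i = 0.12×1.6069 + 0.20×1.0240 + 0.27×0.3040 + 0.22×1.1697 + 0.13×0.6646 + 0.06×1.7347 = 0.9275
MRP = 5.0% − 1.4% = 3.60%
E(R_P) = R_f + β_P × MRP = 1.4% + 0.9275 × 3.6% = 4.74%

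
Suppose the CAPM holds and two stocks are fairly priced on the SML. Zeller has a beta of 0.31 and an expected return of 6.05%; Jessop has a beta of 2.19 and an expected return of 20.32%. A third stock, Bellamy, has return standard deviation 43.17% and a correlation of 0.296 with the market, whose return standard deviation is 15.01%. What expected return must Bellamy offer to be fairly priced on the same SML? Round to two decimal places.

10.16%

MRP = (20.32% − 6.05%) / (2.19 − 0.31) = 7.5904%
R_f = 6.05% − 0.31 × 7.5904% = 3.6970%
β_Bellamy = ρ·σ_i/σ_m = 0.296 × 43.17 / 15.01 = 0.8513
E(R_Bellamy) = R_f + β × MRP = 3.6970% + 0.8513 × 7.5904% = 10.16%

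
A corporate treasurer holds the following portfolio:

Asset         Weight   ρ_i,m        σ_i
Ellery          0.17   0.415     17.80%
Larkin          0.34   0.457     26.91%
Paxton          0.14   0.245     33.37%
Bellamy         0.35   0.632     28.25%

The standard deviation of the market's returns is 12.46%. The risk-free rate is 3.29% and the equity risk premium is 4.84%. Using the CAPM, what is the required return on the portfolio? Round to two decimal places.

β_Ellery = 0.415 × 17.80% / 12.46% = 0.5929
β_Larkin = 0.457 × 26.91% / 12.46% = 0.9870
β_Paxton = 0.245 × 33.37% / 12.46% = 0.6562
β_Bellamy = 0.632 × 28.25% / 12.46% = 1.4329
β_P = Σ w_i β_i = 0.17×0.5929 + 0.34×0.9870 + 0.14×0.6562 + 0.35×1.4329 = 1.0298
E(R_P) = R_f + β_P × MRP = 3.29% + 1.0298 × 4.84% = 8.27%

8.27%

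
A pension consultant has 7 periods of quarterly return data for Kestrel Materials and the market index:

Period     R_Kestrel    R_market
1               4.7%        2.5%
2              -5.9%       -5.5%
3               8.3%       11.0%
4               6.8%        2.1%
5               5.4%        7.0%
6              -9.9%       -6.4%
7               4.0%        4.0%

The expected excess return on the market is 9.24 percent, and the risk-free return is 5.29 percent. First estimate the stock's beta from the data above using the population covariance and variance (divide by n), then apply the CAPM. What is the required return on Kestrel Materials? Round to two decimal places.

14.60%

Mean R_i = (4.7 − 5.9 + 8.3 + 6.8 + 5.4 − 9.9 + 4.0) / 7 = 1.9143%
Mean R_m = (2.5 − 5.5 + 11.0 + 2.1 + 7.0 − 6.4 + 4.0) / 7 = 2.1000%
Σ(R_i − R̄_i)(R_m − R̄_m) = 238.8000  ⇒  Cov = 238.8000 / 7 = 34.1143
Σ(R_m − R̄_m)² = 237.0000  ⇒  Var(R_m) = 237.0000 / 7 = 33.8571
β = Cov / Var(R_m) = 34.1143 / 33.8571 = 1.0076
E(R) = R_f + β × MRP = 5.29% + 1.0076 × 9.24% = 14.60%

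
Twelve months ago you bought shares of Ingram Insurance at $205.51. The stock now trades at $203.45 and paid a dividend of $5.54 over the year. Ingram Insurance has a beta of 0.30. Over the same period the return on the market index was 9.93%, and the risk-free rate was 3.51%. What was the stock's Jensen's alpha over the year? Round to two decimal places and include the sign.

Realised HPR = (P1 + D1 − P0) / P0 = (203.45 + 5.54 − 205.51) / 205.51 = 3.48 / 205.51 = 1.6933%
MRP = 9.93% − 3.51% = 6.42%
CAPM required = R_f + β·MRP = 3.51% + 0.30 × 6.42% = 5.4360%
α = realised − required = 1.6933% − 5.4360% = -3.74%

-3.74%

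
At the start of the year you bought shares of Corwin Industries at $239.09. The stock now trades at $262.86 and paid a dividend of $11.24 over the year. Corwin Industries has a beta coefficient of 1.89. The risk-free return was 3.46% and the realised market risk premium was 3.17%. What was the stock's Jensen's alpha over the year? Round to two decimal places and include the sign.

Realised HPR = (P1 + D1 − P0) / P0 = (262.86 + 11.24 − 239.09) / 239.09 = 35.01 / 239.09 = 14.6430%
CAPM required = R_f + β·MRP = 3.46% + 1.89 × 3.17% = 9.4513%
α = realised − required = 14.6430% − 9.4513% = +5.19%

+5.19%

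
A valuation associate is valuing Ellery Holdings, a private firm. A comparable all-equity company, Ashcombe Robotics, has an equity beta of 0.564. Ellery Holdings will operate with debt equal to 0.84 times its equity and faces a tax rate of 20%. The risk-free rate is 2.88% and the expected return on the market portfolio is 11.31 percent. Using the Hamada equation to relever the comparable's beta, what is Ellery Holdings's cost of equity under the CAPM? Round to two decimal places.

10.83%

β_L = β_U × [1 + (1 − t)(D/E)] = 0.564 × [1 + (1 − 0.20) × 0.84]
    = 0.564 × [1 + 0.80 × 0.84] = 0.564 × 1.6720 = 0.9430
MRP = 11.31% − 2.88% = 8.43%
E(R) = R_f + β_L × MRP = 2.88% + 0.9430 × 8.43% = 10.83%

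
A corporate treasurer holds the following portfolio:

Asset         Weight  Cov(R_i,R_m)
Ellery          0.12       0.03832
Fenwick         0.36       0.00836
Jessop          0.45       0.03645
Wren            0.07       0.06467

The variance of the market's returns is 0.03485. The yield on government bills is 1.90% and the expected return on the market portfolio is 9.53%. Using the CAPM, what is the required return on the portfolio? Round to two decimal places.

8.15%

β_Ellery = 0.03832 / 0.03485 = 1.0996
β_Fenwick = 0.00836 / 0.03485 = 0.2399
β_Jessop = 0.03645 / 0.03485 = 1.0459
β_Wren = 0.06467 / 0.03485 = 1.8557
β_P = Σ w_i β_i = 0.12×1.0996 + 0.36×0.2399 + 0.45×1.0459 + 0.07×1.8557 = 0.8189
MRP = 9.53% − 1.90% = 7.63%
E(R_P) = R_f + β_P × MRP = 1.90% + 0.8189 × 7.63% = 8.15%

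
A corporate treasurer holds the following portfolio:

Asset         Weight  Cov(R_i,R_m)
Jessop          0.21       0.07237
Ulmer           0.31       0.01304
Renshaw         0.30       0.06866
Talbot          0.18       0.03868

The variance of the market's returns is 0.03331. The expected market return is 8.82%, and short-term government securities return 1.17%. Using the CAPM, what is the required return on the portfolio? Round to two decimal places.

11.92%

β_Jessop = 0.07237 / 0.03331 = 2.1726
β_Ulmer = 0.01304 / 0.03331 = 0.3915
β_Renshaw = 0.06866 / 0.03331 = 2.0612
β_Talbot = 0.03868 / 0.03331 = 1.1612
β_P = Σ w_i β_i = 0.21×2.1726 + 0.31×0.3915 + 0.30×2.0612 + 0.18×1.1612 = 1.4050
MRP = 8.82% − 1.17% = 7.65%
E(R_P) = R_f + β_P × MRP = 1.17% + 1.4050 × 7.65% = 11.92%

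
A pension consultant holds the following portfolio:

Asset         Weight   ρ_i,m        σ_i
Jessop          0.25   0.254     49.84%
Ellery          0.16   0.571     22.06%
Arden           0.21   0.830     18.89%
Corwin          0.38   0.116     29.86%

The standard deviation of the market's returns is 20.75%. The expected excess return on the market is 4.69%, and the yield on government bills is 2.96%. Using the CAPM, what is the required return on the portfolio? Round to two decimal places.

β_Jessop = 0.254 × 49.84% / 20.75% = 0.6101
β_Ellery = 0.571 × 22.06% / 20.75% = 0.6070
β_Arden = 0.830 × 18.89% / 20.75% = 0.7556
β_Corwin = 0.116 × 29.86% / 20.75% = 0.1669
β_P = Σ w_i β_i = 0.25×0.6101 + 0.16×0.6070 + 0.21×0.7556 + 0.38×0.1669 = 0.4717
E(R_P) = R_f + β_P × MRP = 2.96% + 0.4717 × 4.69% = 5.17%

5.17%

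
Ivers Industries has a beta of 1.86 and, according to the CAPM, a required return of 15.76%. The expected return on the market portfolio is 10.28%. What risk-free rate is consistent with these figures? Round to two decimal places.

E(R) = R_f + β(E(R_m) − R_f) = R_f(1 − β) + β·E(R_m)
15.76% = R_f × (1 − 1.86) + 1.86 × 10.28%
15.76% = R_f × -0.86 + 19.1208%
R_f = (15.76% − 19.1208%) / -0.86 = 3.91%

3.91%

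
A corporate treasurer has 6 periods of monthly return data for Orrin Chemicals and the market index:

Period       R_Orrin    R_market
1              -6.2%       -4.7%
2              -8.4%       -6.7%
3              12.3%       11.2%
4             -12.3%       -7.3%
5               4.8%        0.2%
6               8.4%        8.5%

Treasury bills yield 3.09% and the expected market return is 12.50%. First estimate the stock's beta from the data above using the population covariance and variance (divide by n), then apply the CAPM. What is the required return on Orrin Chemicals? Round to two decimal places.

Mean R_i = (-6.2 − 8.4 + 12.3 − 12.3 + 4.8 + 8.4) / 6 = -0.2333%
Mean R_m = (-4.7 − 6.7 + 11.2 − 7.3 + 0.2 + 8.5) / 6 = 0.2000%
Σ(R_i − R̄_i)(R_m − R̄_m) = 385.6100  ⇒  Cov = 385.6100 / 6 = 64.2683
Σ(R_m − R̄_m)² = 317.7600  ⇒  Var(R_m) = 317.7600 / 6 = 52.9600
β = Cov / Var(R_m) = 64.2683 / 52.9600 = 1.2135
MRP = 12.50% − 3.09% = 9.41%
E(R) = R_f + β × MRP = 3.09% + 1.2135 × 9.41% = 14.51%

14.51%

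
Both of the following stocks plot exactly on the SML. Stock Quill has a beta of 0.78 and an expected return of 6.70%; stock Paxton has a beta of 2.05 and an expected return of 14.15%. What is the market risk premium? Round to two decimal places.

Both satisfy E(R) = R_f + β·MRP, so the slope of the SML is
MRP = (14.15% − 6.70%) / (2.05 − 0.78) = 7.45% / 1.27 = 5.8661%

5.87%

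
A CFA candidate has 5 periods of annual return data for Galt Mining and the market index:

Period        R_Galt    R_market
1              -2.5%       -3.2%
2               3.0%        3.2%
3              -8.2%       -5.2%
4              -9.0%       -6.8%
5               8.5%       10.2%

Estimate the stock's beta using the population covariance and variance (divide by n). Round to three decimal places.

1.041

Mean R_i = (-2.5 + 3.0 − 8.2 − 9.0 + 8.5) / 5 = -1.6400%
Mean R_m = (-3.2 + 3.2 − 5.2 − 6.8 + 10.2) / 5 = -0.3600%
Σ(R_i − R̄_i)(R_m − R̄_m) = 205.1880  ⇒  Cov = 205.1880 / 5 = 41.0376
Σ(R_m − R̄_m)² = 197.1520  ⇒  Var(R_m) = 197.1520 / 5 = 39.4304
β = Cov / Var(R_m) = 41.0376 / 39.4304 = 1.0408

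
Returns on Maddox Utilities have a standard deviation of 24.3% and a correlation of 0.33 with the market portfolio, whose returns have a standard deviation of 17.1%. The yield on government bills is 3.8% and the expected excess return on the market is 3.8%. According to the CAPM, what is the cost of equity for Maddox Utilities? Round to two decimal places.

5.58%

β = ρ × σ_i / σ_m = 0.33 × 24.3% / 17.1% = 0.4689
E(R) = 3.8% + 0.4689 × 3.8% = 5.58%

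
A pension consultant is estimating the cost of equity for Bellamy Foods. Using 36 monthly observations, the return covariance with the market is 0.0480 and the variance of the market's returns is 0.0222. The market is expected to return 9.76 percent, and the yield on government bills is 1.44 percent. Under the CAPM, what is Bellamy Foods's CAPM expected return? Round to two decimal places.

β = Cov(R_i, R_m) / Var(R_m) = 0.0480 / 0.0222 = 2.1622
MRP = 9.76% − 1.44% = 8.32%
E(R) = R_f + β × MRP = 1.44% + 2.1622 × 8.32% = 19.43%

19.43%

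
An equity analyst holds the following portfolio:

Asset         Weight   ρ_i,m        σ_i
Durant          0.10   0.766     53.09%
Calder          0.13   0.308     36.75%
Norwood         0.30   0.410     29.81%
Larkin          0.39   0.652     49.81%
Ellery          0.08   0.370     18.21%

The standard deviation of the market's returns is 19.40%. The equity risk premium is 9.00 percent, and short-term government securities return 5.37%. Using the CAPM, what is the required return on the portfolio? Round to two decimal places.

β_Durant = 0.766 × 53.09% / 19.40% = 2.0962
β_Calder = 0.308 × 36.75% / 19.40% = 0.5835
β_Norwood = 0.410 × 29.81% / 19.40% = 0.6300
β_Larkin = 0.652 × 49.81% / 19.40% = 1.6740
β_Ellery = 0.370 × 18.21% / 19.40% = 0.3473
β_P = Σ w_i β_i = 0.10×2.0962 + 0.13×0.5835 + 0.30×0.6300 + 0.39×1.6740 + 0.08×0.3473 = 1.1551
E(R_P) = R_f + β_P × MRP = 5.37% + 1.1551 × 9.00% = 15.77%

15.77%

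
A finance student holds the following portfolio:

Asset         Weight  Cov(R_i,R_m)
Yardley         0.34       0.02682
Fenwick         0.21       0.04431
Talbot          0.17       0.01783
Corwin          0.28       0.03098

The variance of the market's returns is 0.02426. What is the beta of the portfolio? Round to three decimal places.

β_Yardley = 0.02682 / 0.02426 = 1.1055
β_Fenwick = 0.04431 / 0.02426 = 1.8265
β_Talbot = 0.01783 / 0.02426 = 0.7350
β_Corwin = 0.03098 / 0.02426 = 1.2770
β_P = Σ w_i β_i = 0.34×1.1055 + 0.21×1.8265 + 0.17×0.7350 + 0.28×1.2770 = 1.2419

1.242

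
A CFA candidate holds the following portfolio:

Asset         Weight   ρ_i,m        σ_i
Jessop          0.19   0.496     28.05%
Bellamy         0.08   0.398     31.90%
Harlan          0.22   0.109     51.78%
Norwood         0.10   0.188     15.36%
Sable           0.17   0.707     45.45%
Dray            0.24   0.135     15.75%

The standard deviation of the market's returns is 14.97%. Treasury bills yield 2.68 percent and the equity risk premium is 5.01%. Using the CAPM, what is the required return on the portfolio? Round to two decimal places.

6.42%

β_Jessop = 0.496 × 28.05% / 14.97% = 0.9294
β_Bellamy = 0.398 × 31.90% / 14.97% = 0.8481
β_Harlan = 0.109 × 51.78% / 14.97% = 0.3770
β_Norwood = 0.188 × 15.36% / 14.97% = 0.1929
β_Sable = 0.707 × 45.45% / 14.97% = 2.1465
β_Dray = 0.135 × 15.75% / 14.97% = 0.1420
β_P = Σ w_i β_i = 0.19×0.9294 + 0.08×0.8481 + 0.22×0.3770 + 0.10×0.1929 + 0.17×2.1465 + 0.24×0.1420 = 0.7456
E(R_P) = R_f + β_P × MRP = 2.68% + 0.7456 × 5.01% = 6.42%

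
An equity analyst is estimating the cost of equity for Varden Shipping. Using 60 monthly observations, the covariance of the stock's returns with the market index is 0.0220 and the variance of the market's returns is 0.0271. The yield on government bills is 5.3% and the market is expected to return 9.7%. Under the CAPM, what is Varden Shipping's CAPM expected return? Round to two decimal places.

β = Cov(R_i, R_m) / Var(R_m) = 0.0220 / 0.0271 = 0.8118
MRP = 9.7% − 5.3% = 4.40%
E(R) = R_f + β × MRP = 5.3% + 0.8118 × 4.4% = 8.87%

8.87%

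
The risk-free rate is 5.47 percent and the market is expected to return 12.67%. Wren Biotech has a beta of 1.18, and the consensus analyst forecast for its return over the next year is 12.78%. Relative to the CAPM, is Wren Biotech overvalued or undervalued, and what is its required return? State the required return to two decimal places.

Overvalued; required return 13.97%

MRP = 12.67% − 5.47% = 7.20%
Required return = R_f + β·MRP = 5.47% + 1.18 × 7.20% = 13.97%
Forecast 12.78% < required 13.97% → the stock plots below the SML → overvalued.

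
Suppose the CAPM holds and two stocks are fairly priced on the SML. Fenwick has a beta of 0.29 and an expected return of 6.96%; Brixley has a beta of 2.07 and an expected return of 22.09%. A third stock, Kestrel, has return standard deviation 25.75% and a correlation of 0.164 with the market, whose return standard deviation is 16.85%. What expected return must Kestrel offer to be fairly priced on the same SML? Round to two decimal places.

MRP = (22.09% − 6.96%) / (2.07 − 0.29) = 8.5000%
R_f = 6.96% − 0.29 × 8.5000% = 4.4950%
β_Kestrel = ρ·σ_i/σ_m = 0.164 × 25.75 / 16.85 = 0.2506
E(R_Kestrel) = R_f + β × MRP = 4.4950% + 0.2506 × 8.5000% = 6.63%

6.63%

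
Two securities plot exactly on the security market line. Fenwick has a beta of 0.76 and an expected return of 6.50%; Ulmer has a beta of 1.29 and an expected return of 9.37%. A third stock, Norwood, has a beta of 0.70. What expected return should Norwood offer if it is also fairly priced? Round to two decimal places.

MRP (SML slope) = (9.37% − 6.50%) / (1.29 − 0.76) = 2.87% / 0.53 = 5.4151%
R_f (intercept) = 6.50% − 0.76 × 5.4151% = 2.3845%
E(R_Norwood) = R_f + β × MRP = 2.3845% + 0.70 × 5.4151% = 6.18%

6.18%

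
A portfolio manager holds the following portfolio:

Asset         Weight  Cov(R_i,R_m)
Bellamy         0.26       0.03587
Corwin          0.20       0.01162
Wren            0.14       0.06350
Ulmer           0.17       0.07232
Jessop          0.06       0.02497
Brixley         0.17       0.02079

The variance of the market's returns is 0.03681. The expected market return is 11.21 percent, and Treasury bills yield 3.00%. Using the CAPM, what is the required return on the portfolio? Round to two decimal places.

β_Bellamy = 0.03587 / 0.03681 = 0.9745
β_Corwin = 0.01162 / 0.03681 = 0.3157
β_Wren = 0.06350 / 0.03681 = 1.7251
β_Ulmer = 0.07232 / 0.03681 = 1.9647
β_Jessop = 0.02497 / 0.03681 = 0.6783
β_Brixley = 0.02079 / 0.03681 = 0.5648
β_P = Σ w_i β_i = 0.26×0.9745 + 0.20×0.3157 + 0.14×1.7251 + 0.17×1.9647 + 0.06×0.6783 + 0.17×0.5648 = 1.0287
MRP = 11.21% − 3.00% = 8.21%
E(R_P) = R_f + β_P × MRP = 3.00% + 1.0287 × 8.21% = 11.45%

11.45%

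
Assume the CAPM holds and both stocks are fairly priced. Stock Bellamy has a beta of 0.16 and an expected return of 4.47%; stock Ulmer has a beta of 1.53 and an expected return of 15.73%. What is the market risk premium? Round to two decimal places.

Both satisfy E(R) = R_f + β·MRP, so the slope of the SML is
MRP = (15.73% − 4.47%) / (1.53 − 0.16) = 11.26% / 1.37 = 8.2190%

8.22%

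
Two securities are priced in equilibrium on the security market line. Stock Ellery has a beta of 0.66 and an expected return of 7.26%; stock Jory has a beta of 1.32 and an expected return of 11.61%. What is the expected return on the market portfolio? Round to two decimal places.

9.50%

Both satisfy E(R) = R_f + β·MRP, so the slope of the SML is
MRP = (11.61% − 7.26%) / (1.32 − 0.66) = 4.35% / 0.66 = 6.5909%
R_f = E(R_Ellery) − β_Ellery·MRP = 7.26% − 0.66 × 6.5909% = 2.9100%
E(R_m) = R_f + MRP = 2.9100% + 6.5909% = 9.50%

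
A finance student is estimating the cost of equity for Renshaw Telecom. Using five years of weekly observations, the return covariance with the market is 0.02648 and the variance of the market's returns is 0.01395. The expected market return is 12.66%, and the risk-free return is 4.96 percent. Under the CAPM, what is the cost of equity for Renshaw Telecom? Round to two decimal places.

β = Cov(R_i, R_m) / Var(R_m) = 0.02648 / 0.01395 = 1.8982
MRP = 12.66% − 4.96% = 7.70%
E(R) = R_f + β × MRP = 4.96% + 1.8982 × 7.70% = 19.58%

19.58%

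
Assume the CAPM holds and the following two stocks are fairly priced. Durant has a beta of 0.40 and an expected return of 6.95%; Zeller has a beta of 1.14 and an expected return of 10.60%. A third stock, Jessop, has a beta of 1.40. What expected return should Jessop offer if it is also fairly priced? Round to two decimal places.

11.88%

MRP (SML slope) = (10.60% − 6.95%) / (1.14 − 0.40) = 3.65% / 0.74 = 4.9324%
R_f (intercept) = 6.95% − 0.40 × 4.9324% = 4.9770%
E(R_Jessop) = R_f + β × MRP = 4.9770% + 1.40 × 4.9324% = 11.88%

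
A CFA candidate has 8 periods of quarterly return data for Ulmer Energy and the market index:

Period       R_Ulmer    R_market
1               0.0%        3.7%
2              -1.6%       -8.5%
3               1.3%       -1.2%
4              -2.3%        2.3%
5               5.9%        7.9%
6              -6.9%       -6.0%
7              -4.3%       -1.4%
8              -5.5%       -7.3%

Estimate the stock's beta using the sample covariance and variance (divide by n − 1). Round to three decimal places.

0.530

Mean R_i = (0.0 − 1.6 + 1.3 − 2.3 + 5.9 − 6.9 − 4.3 − 5.5) / 8 = -1.6750%
Mean R_m = (3.7 − 8.5 − 1.2 + 2.3 + 7.9 − 6.0 − 1.4 − 7.3) / 8 = -1.3125%
Σ(R_i − R̄_i)(R_m − R̄_m) = 123.3425  ⇒  Cov = 123.3425 / 7 = 17.6204
Σ(R_m − R̄_m)² = 232.5488  ⇒  Var(R_m) = 232.5488 / 7 = 33.2213
β = Cov / Var(R_m) = 17.6204 / 33.2213 = 0.5304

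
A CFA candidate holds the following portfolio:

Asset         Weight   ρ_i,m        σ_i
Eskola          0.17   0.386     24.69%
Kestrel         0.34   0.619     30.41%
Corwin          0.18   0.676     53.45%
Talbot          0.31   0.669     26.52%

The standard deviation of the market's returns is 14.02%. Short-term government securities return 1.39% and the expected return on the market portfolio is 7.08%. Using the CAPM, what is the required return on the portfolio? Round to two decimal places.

β_Eskola = 0.386 × 24.69% / 14.02% = 0.6798
β_Kestrel = 0.619 × 30.41% / 14.02% = 1.3426
β_Corwin = 0.676 × 53.45% / 14.02% = 2.5772
β_Talbot = 0.669 × 26.52% / 14.02% = 1.2655
β_P = Σ w_i β_i = 0.17×0.6798 + 0.34×1.3426 + 0.18×2.5772 + 0.31×1.2655 = 1.4283
MRP = 7.08% − 1.39% = 5.69%
E(R_P) = R_f + β_P × MRP = 1.39% + 1.4283 × 5.69% = 9.52%

9.52%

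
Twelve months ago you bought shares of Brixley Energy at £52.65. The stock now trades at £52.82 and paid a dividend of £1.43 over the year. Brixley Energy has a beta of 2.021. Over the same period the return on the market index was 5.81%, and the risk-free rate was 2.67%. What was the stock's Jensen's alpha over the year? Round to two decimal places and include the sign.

Realised HPR = (P1 + D1 − P0) / P0 = (52.82 + 1.43 − 52.65) / 52.65 = 1.60 / 52.65 = 3.0389%
MRP = 5.81% − 2.67% = 3.14%
CAPM required = R_f + β·MRP = 2.67% + 2.021 × 3.14% = 9.01594%
α = realised − required = 3.0389% − 9.01594% = -5.98%

-5.98%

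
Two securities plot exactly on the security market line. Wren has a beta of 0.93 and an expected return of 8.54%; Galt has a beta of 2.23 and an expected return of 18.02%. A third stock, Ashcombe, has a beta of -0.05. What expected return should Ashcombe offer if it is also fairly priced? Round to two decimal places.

MRP (SML slope) = (18.02% − 8.54%) / (2.23 − 0.93) = 9.48% / 1.30 = 7.2923%
R_f (intercept) = 8.54% − 0.93 × 7.2923% = 1.7582%
E(R_Ashcombe) = R_f + β × MRP = 1.7582% + -0.05 × 7.2923% = 1.39%

1.39%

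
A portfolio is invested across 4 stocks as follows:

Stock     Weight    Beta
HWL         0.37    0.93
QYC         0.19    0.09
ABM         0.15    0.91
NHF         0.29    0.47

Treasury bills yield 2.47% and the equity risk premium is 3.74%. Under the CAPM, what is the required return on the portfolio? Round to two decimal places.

β_P = Σ w_i β_i = 0.37×0.93 + 0.19×0.09 + 0.15×0.91 + 0.29×0.47 = 0.6340
E(R_P) = R_f + β_P × MRP = 2.47% + 0.6340 × 3.74% = 4.84%

4.84%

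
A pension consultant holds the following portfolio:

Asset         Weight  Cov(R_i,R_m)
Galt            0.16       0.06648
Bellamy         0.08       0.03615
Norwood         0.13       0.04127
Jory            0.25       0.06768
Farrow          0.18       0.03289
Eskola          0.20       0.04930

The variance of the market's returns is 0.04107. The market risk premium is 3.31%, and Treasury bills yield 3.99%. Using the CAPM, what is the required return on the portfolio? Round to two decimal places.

8.15%

β_Galt = 0.06648 / 0.04107 = 1.6187
β_Bellamy = 0.03615 / 0.04107 = 0.8802
β_Norwood = 0.04127 / 0.04107 = 1.0049
β_Jory = 0.06768 / 0.04107 = 1.6479
β_Farrow = 0.03289 / 0.04107 = 0.8008
β_Eskola = 0.04930 / 0.04107 = 1.2004
β_P = Σ w_i β_i = 0.16×1.6187 + 0.08×0.8802 + 0.13×1.0049 + 0.25×1.6479 + 0.18×0.8008 + 0.20×1.2004 = 1.2562
E(R_P) = R_f + β_P × MRP = 3.99% + 1.2562 × 3.31% = 8.15%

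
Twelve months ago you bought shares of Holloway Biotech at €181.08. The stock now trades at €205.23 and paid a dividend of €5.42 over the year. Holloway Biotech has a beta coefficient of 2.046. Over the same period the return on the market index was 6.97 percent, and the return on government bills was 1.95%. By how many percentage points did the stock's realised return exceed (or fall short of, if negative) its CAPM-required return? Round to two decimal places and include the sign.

+4.11%

Realised HPR = (P1 + D1 − P0) / P0 = (205.23 + 5.42 − 181.08) / 181.08 = 29.57 / 181.08 = 16.3298%
MRP = 6.97% − 1.95% = 5.02%
CAPM required = R_f + β·MRP = 1.95% + 2.046 × 5.02% = 12.22092%
α = realised − required = 16.3298% − 12.22092% = +4.11%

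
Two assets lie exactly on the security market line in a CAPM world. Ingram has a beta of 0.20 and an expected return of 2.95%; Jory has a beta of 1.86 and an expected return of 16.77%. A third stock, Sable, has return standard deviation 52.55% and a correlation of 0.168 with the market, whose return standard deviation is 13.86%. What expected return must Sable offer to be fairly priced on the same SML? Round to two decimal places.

6.59%

MRP = (16.77% − 2.95%) / (1.86 − 0.20) = 8.3253%
R_f = 2.95% − 0.20 × 8.3253% = 1.2849%
β_Sable = ρ·σ_i/σ_m = 0.168 × 52.55 / 13.86 = 0.6370
E(R_Sable) = R_f + β × MRP = 1.2849% + 0.6370 × 8.3253% = 6.59%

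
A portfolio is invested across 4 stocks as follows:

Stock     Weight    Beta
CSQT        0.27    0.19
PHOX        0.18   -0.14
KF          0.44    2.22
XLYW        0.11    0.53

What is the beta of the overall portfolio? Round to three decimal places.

β_P = Σ w_i β_i = 0.27×0.19 + 0.18×-0.14 + 0.44×2.22 + 0.11×0.53 = 1.0612

1.061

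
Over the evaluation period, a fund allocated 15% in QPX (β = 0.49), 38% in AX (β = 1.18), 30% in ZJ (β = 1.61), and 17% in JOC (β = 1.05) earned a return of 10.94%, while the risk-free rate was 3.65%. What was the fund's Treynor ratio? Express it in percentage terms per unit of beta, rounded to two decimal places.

β_P = 0.15×0.49 + 0.38×1.18 + 0.30×1.61 + 0.17×1.05 = 1.1834
Treynor = (R_P − R_f) / β_P = (10.94% − 3.65%) / 1.1834 = 7.29% / 1.1834 = 6.16%

6.16%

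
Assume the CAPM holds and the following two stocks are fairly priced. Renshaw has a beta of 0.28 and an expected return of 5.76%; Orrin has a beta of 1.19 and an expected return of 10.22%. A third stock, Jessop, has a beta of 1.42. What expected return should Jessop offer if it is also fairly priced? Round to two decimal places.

11.35%

MRP (SML slope) = (10.22% − 5.76%) / (1.19 − 0.28) = 4.46% / 0.91 = 4.9011%
R_f (intercept) = 5.76% − 0.28 × 4.9011% = 4.3877%
E(R_Jessop) = R_f + β × MRP = 4.3877% + 1.42 × 4.9011% = 11.35%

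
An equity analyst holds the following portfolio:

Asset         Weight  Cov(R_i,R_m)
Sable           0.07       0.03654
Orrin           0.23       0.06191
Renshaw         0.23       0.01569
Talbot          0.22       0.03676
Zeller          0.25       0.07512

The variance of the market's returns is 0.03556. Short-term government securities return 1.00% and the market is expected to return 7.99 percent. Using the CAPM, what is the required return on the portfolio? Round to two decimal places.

10.29%

β_Sable = 0.03654 / 0.03556 = 1.0276
β_Orrin = 0.06191 / 0.03556 = 1.7410
β_Renshaw = 0.01569 / 0.03556 = 0.4412
β_Talbot = 0.03676 / 0.03556 = 1.0337
β_Zeller = 0.07512 / 0.03556 = 2.1125
β_P = Σ w_i β_i = 0.07×1.0276 + 0.23×1.7410 + 0.23×0.4412 + 0.22×1.0337 + 0.25×2.1125 = 1.3294
MRP = 7.99% − 1.00% = 6.99%
E(R_P) = R_f + β_P × MRP = 1.00% + 1.3294 × 6.99% = 10.29%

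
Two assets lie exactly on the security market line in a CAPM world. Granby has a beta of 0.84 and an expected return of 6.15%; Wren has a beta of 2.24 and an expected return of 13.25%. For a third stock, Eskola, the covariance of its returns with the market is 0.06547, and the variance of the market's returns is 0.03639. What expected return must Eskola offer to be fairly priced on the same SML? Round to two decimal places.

11.01%

MRP = (13.25% − 6.15%) / (2.24 − 0.84) = 5.0714%
R_f = 6.15% − 0.84 × 5.0714% = 1.8900%
β_Eskola = Cov / Var(R_m) = 0.06547 / 0.03639 = 1.7991
E(R_Eskola) = R_f + β × MRP = 1.8900% + 1.7991 × 5.0714% = 11.01%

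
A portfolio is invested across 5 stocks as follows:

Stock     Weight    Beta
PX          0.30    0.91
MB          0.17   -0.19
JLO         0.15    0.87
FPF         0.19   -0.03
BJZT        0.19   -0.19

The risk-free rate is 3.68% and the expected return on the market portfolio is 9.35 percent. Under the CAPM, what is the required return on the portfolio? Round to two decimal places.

5.55%

β_P = Σ w_i β_i = 0.30×0.91 + 0.17×-0.19 + 0.15×0.87 + 0.19×-0.03 + 0.19×-0.19 = 0.3294
MRP = 9.35% − 3.68% = 5.67%
E(R_P) = R_f + β_P × MRP = 3.68% + 0.3294 × 5.67% = 5.55%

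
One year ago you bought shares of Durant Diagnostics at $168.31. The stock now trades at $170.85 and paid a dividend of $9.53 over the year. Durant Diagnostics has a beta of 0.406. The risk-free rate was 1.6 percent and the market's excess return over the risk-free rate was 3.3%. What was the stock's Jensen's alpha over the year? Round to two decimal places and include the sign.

Realised HPR = (P1 + D1 − P0) / P0 = (170.85 + 9.53 − 168.31) / 168.31 = 12.07 / 168.31 = 7.1713%
CAPM required = R_f + β·MRP = 1.6% + 0.406 × 3.3% = 2.9398%
α = realised − required = 7.1713% − 2.9398% = +4.23%

+4.23%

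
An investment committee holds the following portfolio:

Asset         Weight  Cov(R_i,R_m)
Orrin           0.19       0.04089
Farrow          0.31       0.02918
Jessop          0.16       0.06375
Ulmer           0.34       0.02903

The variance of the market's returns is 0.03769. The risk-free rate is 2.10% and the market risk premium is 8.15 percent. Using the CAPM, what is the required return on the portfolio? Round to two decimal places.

β_Orrin = 0.04089 / 0.03769 = 1.0849
β_Farrow = 0.02918 / 0.03769 = 0.7742
β_Jessop = 0.06375 / 0.03769 = 1.6914
β_Ulmer = 0.02903 / 0.03769 = 0.7702
β_P = Σ w_i β_i = 0.19×1.0849 + 0.31×0.7742 + 0.16×1.6914 + 0.34×0.7702 = 0.9786
E(R_P) = R_f + β_P × MRP = 2.10% + 0.9786 × 8.15% = 10.08%

10.08%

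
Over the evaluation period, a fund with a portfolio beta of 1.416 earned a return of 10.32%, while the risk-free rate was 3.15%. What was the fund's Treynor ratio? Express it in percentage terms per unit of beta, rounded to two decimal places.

5.06%

Treynor = (R_P − R_f) / β_P = (10.32% − 3.15%) / 1.4160 = 7.17% / 1.4160 = 5.06%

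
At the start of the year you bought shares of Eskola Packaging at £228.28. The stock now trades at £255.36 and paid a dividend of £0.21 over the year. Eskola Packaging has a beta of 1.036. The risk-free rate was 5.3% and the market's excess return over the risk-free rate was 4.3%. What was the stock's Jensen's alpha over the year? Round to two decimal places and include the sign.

+2.20%

Realised HPR = (P1 + D1 − P0) / P0 = (255.36 + 0.21 − 228.28) / 228.28 = 27.29 / 228.28 = 11.9546%
CAPM required = R_f + β·MRP = 5.3% + 1.036 × 4.3% = 9.7548%
α = realised − required = 11.9546% − 9.7548% = +2.20%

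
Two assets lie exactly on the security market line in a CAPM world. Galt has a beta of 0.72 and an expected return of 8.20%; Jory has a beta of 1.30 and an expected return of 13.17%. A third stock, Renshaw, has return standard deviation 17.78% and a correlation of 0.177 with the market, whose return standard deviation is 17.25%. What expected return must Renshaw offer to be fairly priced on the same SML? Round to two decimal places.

MRP = (13.17% − 8.20%) / (1.30 − 0.72) = 8.5690%
R_f = 8.20% − 0.72 × 8.5690% = 2.0303%
β_Renshaw = ρ·σ_i/σ_m = 0.177 × 17.78 / 17.25 = 0.1824
E(R_Renshaw) = R_f + β × MRP = 2.0303% + 0.1824 × 8.5690% = 3.59%

3.59%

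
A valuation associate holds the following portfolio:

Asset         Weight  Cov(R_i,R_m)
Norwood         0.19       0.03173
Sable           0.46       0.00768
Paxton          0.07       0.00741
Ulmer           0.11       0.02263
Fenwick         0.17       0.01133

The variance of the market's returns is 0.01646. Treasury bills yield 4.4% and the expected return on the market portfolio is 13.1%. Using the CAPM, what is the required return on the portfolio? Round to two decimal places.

β_Norwood = 0.03173 / 0.01646 = 1.9277
β_Sable = 0.00768 / 0.01646 = 0.4666
β_Paxton = 0.00741 / 0.01646 = 0.4502
β_Ulmer = 0.02263 / 0.01646 = 1.3748
β_Fenwick = 0.01133 / 0.01646 = 0.6883
β_P = Σ w_i β_i = 0.19×1.9277 + 0.46×0.4666 + 0.07×0.4502 + 0.11×1.3748 + 0.17×0.6883 = 0.8807
MRP = 13.1% − 4.4% = 8.70%
E(R_P) = R_f + β_P × MRP = 4.4% + 0.8807 × 8.7% = 12.06%

12.06%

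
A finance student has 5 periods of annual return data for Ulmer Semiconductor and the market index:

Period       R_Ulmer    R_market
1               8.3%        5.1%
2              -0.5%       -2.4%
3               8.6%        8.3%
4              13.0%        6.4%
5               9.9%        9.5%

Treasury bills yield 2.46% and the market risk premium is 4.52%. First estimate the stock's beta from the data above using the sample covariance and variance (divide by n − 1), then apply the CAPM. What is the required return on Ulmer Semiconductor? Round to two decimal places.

6.65%

Mean R_i = (8.3 − 0.5 + 8.6 + 13.0 + 9.9) / 5 = 7.8600%
Mean R_m = (5.1 − 2.4 + 8.3 + 6.4 + 9.5) / 5 = 5.3800%
Σ(R_i − R̄_i)(R_m − R̄_m) = 80.7260  ⇒  Cov = 80.7260 / 4 = 20.1815
Σ(R_m − R̄_m)² = 87.1480  ⇒  Var(R_m) = 87.1480 / 4 = 21.7870
β = Cov / Var(R_m) = 20.1815 / 21.7870 = 0.9263
E(R) = R_f + β × MRP = 2.46% + 0.9263 × 4.52% = 6.65%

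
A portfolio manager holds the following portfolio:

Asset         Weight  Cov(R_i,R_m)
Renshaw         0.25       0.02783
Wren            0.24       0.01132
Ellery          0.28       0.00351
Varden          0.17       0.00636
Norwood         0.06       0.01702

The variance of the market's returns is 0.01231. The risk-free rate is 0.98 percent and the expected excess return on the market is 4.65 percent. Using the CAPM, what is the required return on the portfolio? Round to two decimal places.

5.80%

β_Renshaw = 0.02783 / 0.01231 = 2.2608
β_Wren = 0.01132 / 0.01231 = 0.9196
β_Ellery = 0.00351 / 0.01231 = 0.2851
β_Varden = 0.00636 / 0.01231 = 0.5167
β_Norwood = 0.01702 / 0.01231 = 1.3826
β_P = Σ w_i β_i = 0.25×2.2608 + 0.24×0.9196 + 0.28×0.2851 + 0.17×0.5167 + 0.06×1.3826 = 1.0365
E(R_P) = R_f + β_P × MRP = 0.98% + 1.0365 × 4.65% = 5.80%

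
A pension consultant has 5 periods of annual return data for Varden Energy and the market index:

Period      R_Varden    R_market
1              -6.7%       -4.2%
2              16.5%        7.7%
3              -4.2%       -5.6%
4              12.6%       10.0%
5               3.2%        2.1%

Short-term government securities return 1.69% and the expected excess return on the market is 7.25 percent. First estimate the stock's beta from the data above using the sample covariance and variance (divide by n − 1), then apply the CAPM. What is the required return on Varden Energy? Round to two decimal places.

Mean R_i = (-6.7 + 16.5 − 4.2 + 12.6 + 3.2) / 5 = 4.2800%
Mean R_m = (-4.2 + 7.7 − 5.6 + 10.0 + 2.1) / 5 = 2.0000%
Σ(R_i − R̄_i)(R_m − R̄_m) = 268.6300  ⇒  Cov = 268.6300 / 4 = 67.1575
Σ(R_m − R̄_m)² = 192.7000  ⇒  Var(R_m) = 192.7000 / 4 = 48.1750
β = Cov / Var(R_m) = 67.1575 / 48.1750 = 1.3940
E(R) = R_f + β × MRP = 1.69% + 1.3940 × 7.25% = 11.80%

11.80%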